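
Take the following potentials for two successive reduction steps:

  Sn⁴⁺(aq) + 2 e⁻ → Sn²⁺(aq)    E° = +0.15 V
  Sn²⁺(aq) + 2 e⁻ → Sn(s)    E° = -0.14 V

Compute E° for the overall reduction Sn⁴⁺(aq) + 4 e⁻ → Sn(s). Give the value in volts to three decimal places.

+0.005 V

Adding the free-energy changes (−nFE°) of the two steps gives −n₃FE°₃ = −n₁FE°₁ − n₂FE°₂.
E°₃ = (2×+0.15 + 2×-0.14) / 4 = (+0.020) / 4 = +0.005 V.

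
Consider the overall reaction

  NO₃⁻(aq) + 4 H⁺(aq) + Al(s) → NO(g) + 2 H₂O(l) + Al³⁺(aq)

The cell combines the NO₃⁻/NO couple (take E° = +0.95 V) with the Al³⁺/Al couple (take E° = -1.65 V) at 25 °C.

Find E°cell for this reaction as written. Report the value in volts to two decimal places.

+2.60 V

The NO₃⁻/NO couple has the higher reduction potential, so it is the cathode; Al³⁺/Al is oxidised at the anode.
E°cell = E°(cathode) − E°(anode) = (+0.95) − (-1.65) = +2.60 V.
Since E°cell > 0, the reaction is spontaneous under standard conditions.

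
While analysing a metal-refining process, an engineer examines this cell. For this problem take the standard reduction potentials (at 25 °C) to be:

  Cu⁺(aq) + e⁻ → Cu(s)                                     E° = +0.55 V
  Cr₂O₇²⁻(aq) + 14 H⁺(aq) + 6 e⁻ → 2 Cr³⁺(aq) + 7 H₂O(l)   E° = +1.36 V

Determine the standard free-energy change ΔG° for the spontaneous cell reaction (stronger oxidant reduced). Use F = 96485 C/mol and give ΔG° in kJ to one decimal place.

Cr₂O₇²⁻/Cr³⁺ (E° = +1.36 V) is the cathode; Cu⁺/Cu (E° = +0.55 V) is the anode, so E°cell = +0.81 V.
Balancing electrons gives n = 6 (lcm of 6 and 1).
ΔG° = −nFE° = −(6)(96485)(+0.81) = -468,917 J = -468.9 kJ.

-468.9 kJ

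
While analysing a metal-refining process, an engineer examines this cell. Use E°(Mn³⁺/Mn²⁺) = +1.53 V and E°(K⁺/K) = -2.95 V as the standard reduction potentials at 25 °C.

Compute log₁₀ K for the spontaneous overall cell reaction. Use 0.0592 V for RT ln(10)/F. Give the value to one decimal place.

75.7

Cathode: Mn³⁺/Mn²⁺; anode: K⁺/K. E°cell = +4.48 V, n = 1.
log K = nE°cell / 0.0592 = (1)(+4.48) / 0.0592 = 75.7.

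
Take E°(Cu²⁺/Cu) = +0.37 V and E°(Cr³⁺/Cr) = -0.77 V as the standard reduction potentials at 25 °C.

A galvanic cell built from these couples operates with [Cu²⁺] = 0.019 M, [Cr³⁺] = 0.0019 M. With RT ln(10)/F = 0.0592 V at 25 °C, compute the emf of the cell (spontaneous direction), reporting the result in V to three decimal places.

Cu²⁺/Cu is the cathode (higher E°), Cr³⁺/Cr the anode: E°cell = +0.37 − (-0.77) = +1.14 V, n = 6.
Overall: 3 Cu²⁺(aq) + 2 Cr(s) → 3 Cu(s) + 2 Cr³⁺(aq)
Q = [Cr³⁺]^2 / ([Cu²⁺]^3); log Q = -0.279.
E = E° − (0.0592/n) log Q = +1.14 − (0.0592/6)(-0.279) = +1.143 V.

+1.143 V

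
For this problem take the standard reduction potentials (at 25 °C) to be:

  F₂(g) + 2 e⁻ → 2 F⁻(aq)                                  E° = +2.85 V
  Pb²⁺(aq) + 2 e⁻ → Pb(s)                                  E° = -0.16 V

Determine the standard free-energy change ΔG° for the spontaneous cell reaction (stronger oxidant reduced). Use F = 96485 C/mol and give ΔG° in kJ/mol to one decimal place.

F₂/F⁻ (E° = +2.85 V) is the cathode; Pb²⁺/Pb (E° = -0.16 V) is the anode, so E°cell = +3.01 V.
Balancing electrons gives n = 2 (lcm of 2 and 2).
ΔG° = −nFE° = −(2)(96485)(+3.01) = -580,840 J = -580.8 kJ/mol.

-580.8 kJ/mol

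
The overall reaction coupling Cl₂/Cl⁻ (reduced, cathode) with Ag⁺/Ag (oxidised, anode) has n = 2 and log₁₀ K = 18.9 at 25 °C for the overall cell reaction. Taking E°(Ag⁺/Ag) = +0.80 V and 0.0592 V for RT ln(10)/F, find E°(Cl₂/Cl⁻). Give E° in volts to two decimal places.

E°cell = (0.0592/n)·log K = (0.0592/2)(18.9) = +0.559 V.
Since Cl₂/Cl⁻ is the cathode and Ag⁺/Ag the anode, E°cell = E°(Cl₂/Cl⁻) − E°(Ag⁺/Ag).
So E°(Cl₂/Cl⁻) = E°cell + E°(Ag⁺/Ag) = +0.559 + (+0.80) = +1.36 V.

+1.36 V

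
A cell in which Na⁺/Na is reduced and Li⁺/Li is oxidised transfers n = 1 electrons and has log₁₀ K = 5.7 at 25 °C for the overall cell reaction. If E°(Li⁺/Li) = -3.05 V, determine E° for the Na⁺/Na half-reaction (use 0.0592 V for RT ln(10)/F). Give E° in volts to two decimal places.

-2.71 V

E°cell = (0.0592/n)·log K = (0.0592/1)(5.7) = +0.337 V.
Since Na⁺/Na is the cathode and Li⁺/Li the anode, E°cell = E°(Na⁺/Na) − E°(Li⁺/Li).
So E°(Na⁺/Na) = E°cell + E°(Li⁺/Li) = +0.337 + (-3.05) = -2.71 V.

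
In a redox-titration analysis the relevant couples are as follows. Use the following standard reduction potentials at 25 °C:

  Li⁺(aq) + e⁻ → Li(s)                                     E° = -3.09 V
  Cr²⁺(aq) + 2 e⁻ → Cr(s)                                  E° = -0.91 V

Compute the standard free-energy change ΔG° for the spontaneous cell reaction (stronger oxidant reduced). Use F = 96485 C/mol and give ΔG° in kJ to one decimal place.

Cr²⁺/Cr (E° = -0.91 V) is the cathode; Li⁺/Li (E° = -3.09 V) is the anode, so E°cell = +2.18 V.
Balancing electrons gives n = 2 (lcm of 2 and 1).
ΔG° = −nFE° = −(2)(96485)(+2.18) = -420,675 J = -420.7 kJ.

-420.7 kJ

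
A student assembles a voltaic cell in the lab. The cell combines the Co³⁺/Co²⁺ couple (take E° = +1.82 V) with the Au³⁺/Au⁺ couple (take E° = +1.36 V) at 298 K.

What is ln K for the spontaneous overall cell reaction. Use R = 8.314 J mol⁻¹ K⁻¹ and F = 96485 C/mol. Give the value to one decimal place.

Cathode: Co³⁺/Co²⁺; anode: Au³⁺/Au⁺. E°cell = (+1.82) − (+1.36) = +0.46 V, with n = 2.
ΔG° = −nFE° = −RT ln K, so ln K = nFE°/(RT) = (2)(96485)(+0.46) / ((8.314)(298)) = 35.828.

35.8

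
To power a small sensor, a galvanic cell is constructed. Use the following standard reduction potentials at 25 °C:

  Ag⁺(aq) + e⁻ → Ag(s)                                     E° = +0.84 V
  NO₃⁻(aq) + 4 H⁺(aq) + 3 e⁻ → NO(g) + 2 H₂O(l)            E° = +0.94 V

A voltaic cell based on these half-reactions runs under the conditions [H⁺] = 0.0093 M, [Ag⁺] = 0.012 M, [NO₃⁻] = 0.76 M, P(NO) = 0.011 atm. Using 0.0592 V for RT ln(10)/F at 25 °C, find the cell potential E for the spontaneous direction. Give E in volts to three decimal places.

+0.090 V

NO₃⁻/NO is the cathode (higher E°), Ag⁺/Ag the anode: E°cell = +0.94 − (+0.84) = +0.10 V, n = 3.
Overall: NO₃⁻(aq) + 4 H⁺(aq) + 3 Ag(s) → NO(g) + 2 H₂O(l) + 3 Ag⁺(aq)
Q = P(NO)·[Ag⁺]^3 / ([NO₃⁻]·[H⁺]^4); log Q = 0.524.
E = E° − (0.0592/n) log Q = +0.10 − (0.0592/3)(0.524) = +0.090 V.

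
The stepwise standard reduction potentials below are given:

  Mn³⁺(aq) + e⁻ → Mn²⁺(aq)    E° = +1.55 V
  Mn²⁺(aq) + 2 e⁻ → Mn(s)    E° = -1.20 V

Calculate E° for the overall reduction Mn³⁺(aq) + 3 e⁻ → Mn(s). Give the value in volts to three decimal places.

-0.283 V

Adding the free-energy changes (−nFE°) of the two steps gives −n₃FE°₃ = −n₁FE°₁ − n₂FE°₂.
E°₃ = (1×+1.55 + 2×-1.20) / 3 = (-0.850) / 3 = -0.283 V.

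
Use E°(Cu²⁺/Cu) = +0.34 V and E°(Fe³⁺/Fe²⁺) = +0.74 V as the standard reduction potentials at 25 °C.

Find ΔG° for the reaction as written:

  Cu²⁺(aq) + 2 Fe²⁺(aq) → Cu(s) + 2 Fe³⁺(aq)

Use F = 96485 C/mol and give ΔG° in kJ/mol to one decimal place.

+77.2 kJ/mol

As written, Cu²⁺/Cu is reduced (cathode) and Fe³⁺/Fe²⁺ is oxidised (anode), so E°cell = (+0.34) − (+0.74) = -0.40 V.
Balancing electrons gives n = 2.
ΔG° = −nFE° = −(2)(96485)(-0.40) = 77,188 J = +77.2 kJ/mol.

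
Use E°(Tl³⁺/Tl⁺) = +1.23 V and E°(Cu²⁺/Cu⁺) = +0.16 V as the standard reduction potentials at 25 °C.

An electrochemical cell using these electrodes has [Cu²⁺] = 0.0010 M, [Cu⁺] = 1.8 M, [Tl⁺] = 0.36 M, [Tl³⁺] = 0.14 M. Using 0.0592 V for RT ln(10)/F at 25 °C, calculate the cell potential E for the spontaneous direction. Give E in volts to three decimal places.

+1.251 V

Tl³⁺/Tl⁺ is the cathode (higher E°), Cu²⁺/Cu⁺ the anode: E°cell = +1.23 − (+0.16) = +1.07 V, n = 2.
Overall: Tl³⁺(aq) + 2 Cu⁺(aq) → Tl⁺(aq) + 2 Cu²⁺(aq)
Q = [Tl⁺]·[Cu²⁺]^2 / ([Tl³⁺]·[Cu⁺]^2); log Q = -6.100.
E = E° − (0.0592/n) log Q = +1.07 − (0.0592/2)(-6.100) = +1.251 V.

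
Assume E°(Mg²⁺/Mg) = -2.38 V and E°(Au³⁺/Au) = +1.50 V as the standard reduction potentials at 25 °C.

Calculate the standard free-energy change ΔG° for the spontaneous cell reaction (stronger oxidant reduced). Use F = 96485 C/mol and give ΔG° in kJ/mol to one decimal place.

Au³⁺/Au (E° = +1.50 V) is the cathode; Mg²⁺/Mg (E° = -2.38 V) is the anode, so E°cell = +3.88 V.
Balancing electrons gives n = 6 (lcm of 3 and 2).
ΔG° = −nFE° = −(6)(96485)(+3.88) = -2,246,171 J = -2246.2 kJ/mol.

-2246.2 kJ/mol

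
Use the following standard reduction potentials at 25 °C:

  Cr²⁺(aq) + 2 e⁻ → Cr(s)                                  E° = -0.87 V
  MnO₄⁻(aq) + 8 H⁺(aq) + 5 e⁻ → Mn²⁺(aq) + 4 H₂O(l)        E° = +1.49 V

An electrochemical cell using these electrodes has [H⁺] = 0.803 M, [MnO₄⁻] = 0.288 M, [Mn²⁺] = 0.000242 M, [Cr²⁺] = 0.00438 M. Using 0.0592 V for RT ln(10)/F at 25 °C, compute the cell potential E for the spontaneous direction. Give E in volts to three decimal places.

MnO₄⁻/Mn²⁺ is the cathode (higher E°), Cr²⁺/Cr the anode: E°cell = +1.49 − (-0.87) = +2.36 V, n = 10.
Overall: 2 MnO₄⁻(aq) + 16 H⁺(aq) + 5 Cr(s) → 2 Mn²⁺(aq) + 8 H₂O(l) + 5 Cr²⁺(aq)
Q = [Mn²⁺]^2·[Cr²⁺]^5 / ([MnO₄⁻]^2·[H⁺]^16); log Q = -16.419.
E = E° − (0.0592/n) log Q = +2.36 − (0.0592/10)(-16.419) = +2.457 V.

+2.457 V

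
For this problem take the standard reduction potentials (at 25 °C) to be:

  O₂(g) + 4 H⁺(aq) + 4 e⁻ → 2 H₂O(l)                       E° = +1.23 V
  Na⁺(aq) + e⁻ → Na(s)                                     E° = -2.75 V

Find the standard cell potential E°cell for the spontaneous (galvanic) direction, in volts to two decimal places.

The O₂/H₂O couple has the higher reduction potential, so it is the cathode; Na⁺/Na is oxidised at the anode.
E°cell = E°(cathode) − E°(anode) = (+1.23) − (-2.75) = +3.98 V.

+3.98 V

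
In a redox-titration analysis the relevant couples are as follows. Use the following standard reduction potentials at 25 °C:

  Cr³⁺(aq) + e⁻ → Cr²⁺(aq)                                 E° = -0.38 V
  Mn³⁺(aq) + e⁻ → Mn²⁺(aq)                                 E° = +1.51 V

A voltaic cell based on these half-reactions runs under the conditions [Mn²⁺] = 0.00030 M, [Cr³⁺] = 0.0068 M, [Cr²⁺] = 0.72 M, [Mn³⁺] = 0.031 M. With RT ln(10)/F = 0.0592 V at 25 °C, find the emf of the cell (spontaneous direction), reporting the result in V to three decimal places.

Mn³⁺/Mn²⁺ is the cathode (higher E°), Cr³⁺/Cr²⁺ the anode: E°cell = +1.51 − (-0.38) = +1.89 V, n = 1.
Overall: Mn³⁺(aq) + Cr²⁺(aq) → Mn²⁺(aq) + Cr³⁺(aq)
Q = [Mn²⁺]·[Cr³⁺] / ([Mn³⁺]·[Cr²⁺]); log Q = -4.039.
E = E° − (0.0592/n) log Q = +1.89 − (0.0592/1)(-4.039) = +2.129 V.

+2.129 V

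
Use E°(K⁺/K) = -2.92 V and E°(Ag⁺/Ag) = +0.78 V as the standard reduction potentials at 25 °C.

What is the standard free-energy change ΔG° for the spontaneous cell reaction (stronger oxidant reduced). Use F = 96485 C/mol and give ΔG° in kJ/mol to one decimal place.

Ag⁺/Ag (E° = +0.78 V) is the cathode; K⁺/K (E° = -2.92 V) is the anode, so E°cell = +3.70 V.
Balancing electrons gives n = 1 (lcm of 1 and 1).
ΔG° = −nFE° = −(1)(96485)(+3.70) = -356,994 J = -357.0 kJ/mol.

-357.0 kJ/mol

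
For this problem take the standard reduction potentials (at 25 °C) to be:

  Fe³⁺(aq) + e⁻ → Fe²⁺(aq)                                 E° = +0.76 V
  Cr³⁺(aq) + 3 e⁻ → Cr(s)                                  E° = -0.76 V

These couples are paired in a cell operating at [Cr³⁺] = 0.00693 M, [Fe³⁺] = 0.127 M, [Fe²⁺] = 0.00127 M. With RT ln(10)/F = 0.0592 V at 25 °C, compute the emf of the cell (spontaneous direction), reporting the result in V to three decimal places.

+1.681 V

Fe³⁺/Fe²⁺ is the cathode (higher E°), Cr³⁺/Cr the anode: E°cell = +0.76 − (-0.76) = +1.52 V, n = 3.
Overall: 3 Fe³⁺(aq) + Cr(s) → 3 Fe²⁺(aq) + Cr³⁺(aq)
Q = [Fe²⁺]^3·[Cr³⁺] / ([Fe³⁺]^3); log Q = -8.159.
E = E° − (0.0592/n) log Q = +1.52 − (0.0592/3)(-8.159) = +1.681 V.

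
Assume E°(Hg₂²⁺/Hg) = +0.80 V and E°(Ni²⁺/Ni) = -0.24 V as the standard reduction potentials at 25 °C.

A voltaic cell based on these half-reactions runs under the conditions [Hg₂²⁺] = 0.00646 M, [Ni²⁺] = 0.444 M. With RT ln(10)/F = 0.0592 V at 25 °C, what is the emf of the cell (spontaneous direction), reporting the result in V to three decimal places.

+0.986 V

Hg₂²⁺/Hg is the cathode (higher E°), Ni²⁺/Ni the anode: E°cell = +0.80 − (-0.24) = +1.04 V, n = 2.
Overall: Hg₂²⁺(aq) + Ni(s) → 2 Hg(l) + Ni²⁺(aq)
Q = [Ni²⁺] / ([Hg₂²⁺]); log Q = 1.837.
E = E° − (0.0592/n) log Q = +1.04 − (0.0592/2)(1.837) = +0.986 V.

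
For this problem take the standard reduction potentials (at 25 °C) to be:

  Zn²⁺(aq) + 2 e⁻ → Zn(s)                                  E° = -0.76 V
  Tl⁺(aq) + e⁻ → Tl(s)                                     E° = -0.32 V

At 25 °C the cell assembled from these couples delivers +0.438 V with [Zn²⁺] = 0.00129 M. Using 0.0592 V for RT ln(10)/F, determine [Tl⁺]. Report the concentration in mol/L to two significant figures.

0.033 M

Tl⁺/Tl is the cathode, Zn²⁺/Zn the anode: E°cell = +0.44 V, n = 2.
Overall reaction: 2 Tl⁺(aq) + Zn(s) → 2 Tl(s) + Zn²⁺(aq); Q = [Zn²⁺]^1/[Tl⁺]^2.
From E = E° − (0.0592/n) log Q: log Q = (E° − E)·n/0.0592 = (+0.44 − (+0.438))·2/0.0592 = 0.0676.
So 2·log[Tl⁺] = 1·log(0.00129) − log Q = -2.8894 − (0.0676) = -2.9570; log[Tl⁺] = -2.9570 / 2 = -1.4785; [Tl⁺] = 10^(-1.4785) ≈ 0.033 M.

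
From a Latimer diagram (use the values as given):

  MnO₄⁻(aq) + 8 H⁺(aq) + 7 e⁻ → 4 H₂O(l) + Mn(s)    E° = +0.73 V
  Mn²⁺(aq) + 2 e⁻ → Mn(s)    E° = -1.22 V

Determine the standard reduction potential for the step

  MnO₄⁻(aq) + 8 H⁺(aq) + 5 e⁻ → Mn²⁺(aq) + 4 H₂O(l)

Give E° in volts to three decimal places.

+1.510 V

Sequential free energies add, so n₃E°₃ = n₁E°₁ + n₂E°₂.
With n₃ = 7, and the known step contributing 2×(-1.22) V, the unknown satisfies 5·E° = 7×(+0.73) − 2×(-1.22) = +7.550.
E° = +7.550 / 5 = +1.510 V.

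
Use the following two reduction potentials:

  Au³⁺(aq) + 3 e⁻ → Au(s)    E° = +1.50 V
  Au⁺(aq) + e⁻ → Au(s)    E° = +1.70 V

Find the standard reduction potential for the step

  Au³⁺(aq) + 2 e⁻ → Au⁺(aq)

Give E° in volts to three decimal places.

Sequential free energies add, so n₃E°₃ = n₁E°₁ + n₂E°₂.
With n₃ = 3, and the known step contributing 1×(+1.70) V, the unknown satisfies 2·E° = 3×(+1.50) − 1×(+1.70) = +2.800.
E° = +2.800 / 2 = +1.400 V.

+1.400 V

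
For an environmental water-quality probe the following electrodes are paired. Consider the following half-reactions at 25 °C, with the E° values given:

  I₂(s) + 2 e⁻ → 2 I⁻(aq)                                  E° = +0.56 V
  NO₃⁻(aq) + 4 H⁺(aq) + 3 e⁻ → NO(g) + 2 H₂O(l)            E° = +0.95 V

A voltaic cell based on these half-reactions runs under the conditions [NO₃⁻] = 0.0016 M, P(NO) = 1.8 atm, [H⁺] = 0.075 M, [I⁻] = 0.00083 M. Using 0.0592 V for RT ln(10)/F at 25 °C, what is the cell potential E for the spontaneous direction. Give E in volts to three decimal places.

NO₃⁻/NO is the cathode (higher E°), I₂/I⁻ the anode: E°cell = +0.95 − (+0.56) = +0.39 V, n = 6.
Overall: 2 NO₃⁻(aq) + 8 H⁺(aq) + 6 I⁻(aq) → 2 NO(g) + 4 H₂O(l) + 3 I₂(s)
Q = P(NO)^2 / ([NO₃⁻]^2·[H⁺]^8·[I⁻]^6); log Q = 33.587.
E = E° − (0.0592/n) log Q = +0.39 − (0.0592/6)(33.587) = +0.059 V.

+0.059 V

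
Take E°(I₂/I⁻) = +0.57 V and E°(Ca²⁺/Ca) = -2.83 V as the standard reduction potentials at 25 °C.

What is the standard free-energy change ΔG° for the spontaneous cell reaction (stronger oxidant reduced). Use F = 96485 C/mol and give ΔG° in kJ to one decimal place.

I₂/I⁻ (E° = +0.57 V) is the cathode; Ca²⁺/Ca (E° = -2.83 V) is the anode, so E°cell = +3.40 V.
Balancing electrons gives n = 2 (lcm of 2 and 2).
ΔG° = −nFE° = −(2)(96485)(+3.40) = -656,098 J = -656.1 kJ.

-656.1 kJ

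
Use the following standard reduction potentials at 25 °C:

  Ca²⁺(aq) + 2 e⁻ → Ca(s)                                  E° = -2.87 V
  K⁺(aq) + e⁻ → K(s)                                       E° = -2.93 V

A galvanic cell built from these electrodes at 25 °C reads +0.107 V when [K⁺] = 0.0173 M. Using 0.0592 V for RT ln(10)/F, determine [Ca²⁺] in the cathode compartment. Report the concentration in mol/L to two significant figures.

Ca²⁺/Ca is the cathode, K⁺/K the anode: E°cell = +0.06 V, n = 2.
Overall reaction: Ca²⁺(aq) + 2 K(s) → Ca(s) + 2 K⁺(aq); Q = [K⁺]^2/[Ca²⁺]^1.
From E = E° − (0.0592/n) log Q: log Q = (E° − E)·n/0.0592 = (+0.06 − (+0.107))·2/0.0592 = -1.5878.
So 1·log[Ca²⁺] = 2·log(0.0173) − log Q = -3.5239 − (-1.5878) = -1.9361; [Ca²⁺] = 10^(-1.9361) ≈ 0.012 M.

0.012 M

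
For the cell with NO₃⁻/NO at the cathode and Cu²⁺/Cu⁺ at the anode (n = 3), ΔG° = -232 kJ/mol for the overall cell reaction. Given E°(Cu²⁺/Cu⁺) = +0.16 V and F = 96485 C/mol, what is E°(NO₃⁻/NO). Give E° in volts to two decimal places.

E°cell = −ΔG°/(nF) = −(-232×10³)/((3)(96485)) = +0.802 V.
Since NO₃⁻/NO is the cathode and Cu²⁺/Cu⁺ the anode, E°cell = E°(NO₃⁻/NO) − E°(Cu²⁺/Cu⁺).
So E°(NO₃⁻/NO) = E°cell + E°(Cu²⁺/Cu⁺) = +0.802 + (+0.16) = +0.96 V.

+0.96 V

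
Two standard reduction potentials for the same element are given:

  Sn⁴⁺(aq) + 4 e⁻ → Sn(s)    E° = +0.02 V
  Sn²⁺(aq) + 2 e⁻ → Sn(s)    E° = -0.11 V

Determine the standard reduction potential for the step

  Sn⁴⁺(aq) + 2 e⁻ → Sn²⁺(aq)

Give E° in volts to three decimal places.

+0.150 V

Sequential free energies add, so n₃E°₃ = n₁E°₁ + n₂E°₂.
With n₃ = 4, and the known step contributing 2×(-0.11) V, the unknown satisfies 2·E° = 4×(+0.02) − 2×(-0.11) = +0.300.
E° = +0.300 / 2 = +0.150 V.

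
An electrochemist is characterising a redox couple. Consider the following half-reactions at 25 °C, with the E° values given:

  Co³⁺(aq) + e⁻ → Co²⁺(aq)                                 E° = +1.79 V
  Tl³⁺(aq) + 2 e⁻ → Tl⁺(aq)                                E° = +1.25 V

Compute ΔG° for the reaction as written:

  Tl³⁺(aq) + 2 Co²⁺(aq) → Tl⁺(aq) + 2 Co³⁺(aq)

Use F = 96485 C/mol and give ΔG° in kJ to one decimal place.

As written, Tl³⁺/Tl⁺ is reduced (cathode) and Co³⁺/Co²⁺ is oxidised (anode), so E°cell = (+1.25) − (+1.79) = -0.54 V.
Balancing electrons gives n = 2.
ΔG° = −nFE° = −(2)(96485)(-0.54) = 104,204 J = +104.2 kJ.

+104.2 kJ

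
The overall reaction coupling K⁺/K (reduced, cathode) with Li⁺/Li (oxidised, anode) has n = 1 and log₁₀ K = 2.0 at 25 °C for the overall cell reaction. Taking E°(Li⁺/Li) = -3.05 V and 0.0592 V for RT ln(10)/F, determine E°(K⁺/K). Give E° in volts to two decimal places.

-2.93 V

E°cell = (0.0592/n)·log K = (0.0592/1)(2.0) = +0.118 V.
Since K⁺/K is the cathode and Li⁺/Li the anode, E°cell = E°(K⁺/K) − E°(Li⁺/Li).
So E°(K⁺/K) = E°cell + E°(Li⁺/Li) = +0.118 + (-3.05) = -2.93 V.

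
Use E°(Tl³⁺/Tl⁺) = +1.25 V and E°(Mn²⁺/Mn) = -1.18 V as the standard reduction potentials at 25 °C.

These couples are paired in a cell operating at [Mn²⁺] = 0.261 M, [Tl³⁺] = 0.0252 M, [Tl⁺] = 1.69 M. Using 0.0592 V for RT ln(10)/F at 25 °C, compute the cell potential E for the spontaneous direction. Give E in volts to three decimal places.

Tl³⁺/Tl⁺ is the cathode (higher E°), Mn²⁺/Mn the anode: E°cell = +1.25 − (-1.18) = +2.43 V, n = 2.
Overall: Tl³⁺(aq) + Mn(s) → Tl⁺(aq) + Mn²⁺(aq)
Q = [Tl⁺]·[Mn²⁺] / ([Tl³⁺]); log Q = 1.243.
E = E° − (0.0592/n) log Q = +2.43 − (0.0592/2)(1.243) = +2.393 V.

+2.393 V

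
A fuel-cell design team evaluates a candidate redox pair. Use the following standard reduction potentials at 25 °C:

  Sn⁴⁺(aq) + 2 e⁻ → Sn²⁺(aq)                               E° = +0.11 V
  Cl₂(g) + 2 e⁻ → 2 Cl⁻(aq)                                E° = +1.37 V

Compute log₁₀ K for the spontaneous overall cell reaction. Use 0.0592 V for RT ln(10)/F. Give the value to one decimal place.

42.6

Cathode: Cl₂/Cl⁻; anode: Sn⁴⁺/Sn²⁺. E°cell = +1.26 V, n = 2.
log K = nE°cell / 0.0592 = (2)(+1.26) / 0.0592 = 42.6.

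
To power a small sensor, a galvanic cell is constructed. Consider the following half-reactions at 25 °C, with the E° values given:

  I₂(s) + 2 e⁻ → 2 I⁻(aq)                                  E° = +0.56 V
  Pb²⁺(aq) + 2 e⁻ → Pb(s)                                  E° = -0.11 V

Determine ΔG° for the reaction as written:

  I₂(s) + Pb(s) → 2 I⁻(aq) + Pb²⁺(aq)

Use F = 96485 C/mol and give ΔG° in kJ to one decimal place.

As written, I₂/I⁻ is reduced (cathode) and Pb²⁺/Pb is oxidised (anode), so E°cell = (+0.56) − (-0.11) = +0.67 V.
Balancing electrons gives n = 2.
ΔG° = −nFE° = −(2)(96485)(+0.67) = -129,290 J = -129.3 kJ.

-129.3 kJ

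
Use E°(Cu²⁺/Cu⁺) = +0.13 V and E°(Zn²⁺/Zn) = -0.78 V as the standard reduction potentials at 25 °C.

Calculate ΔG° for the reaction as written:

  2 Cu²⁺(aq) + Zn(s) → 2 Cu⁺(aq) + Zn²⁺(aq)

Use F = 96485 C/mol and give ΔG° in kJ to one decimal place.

-175.6 kJ

As written, Cu²⁺/Cu⁺ is reduced (cathode) and Zn²⁺/Zn is oxidised (anode), so E°cell = (+0.13) − (-0.78) = +0.91 V.
Balancing electrons gives n = 2.
ΔG° = −nFE° = −(2)(96485)(+0.91) = -175,603 J = -175.6 kJ.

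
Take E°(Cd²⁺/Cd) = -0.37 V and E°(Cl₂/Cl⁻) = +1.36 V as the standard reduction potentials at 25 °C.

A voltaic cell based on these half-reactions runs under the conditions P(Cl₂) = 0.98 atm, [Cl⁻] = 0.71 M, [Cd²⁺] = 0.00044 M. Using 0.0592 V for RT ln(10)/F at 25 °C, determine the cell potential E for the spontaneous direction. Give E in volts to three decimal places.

Cl₂/Cl⁻ is the cathode (higher E°), Cd²⁺/Cd the anode: E°cell = +1.36 − (-0.37) = +1.73 V, n = 2.
Overall: Cl₂(g) + Cd(s) → 2 Cl⁻(aq) + Cd²⁺(aq)
Q = [Cl⁻]^2·[Cd²⁺] / (P(Cl₂)); log Q = -3.645.
E = E° − (0.0592/n) log Q = +1.73 − (0.0592/2)(-3.645) = +1.838 V.

+1.838 V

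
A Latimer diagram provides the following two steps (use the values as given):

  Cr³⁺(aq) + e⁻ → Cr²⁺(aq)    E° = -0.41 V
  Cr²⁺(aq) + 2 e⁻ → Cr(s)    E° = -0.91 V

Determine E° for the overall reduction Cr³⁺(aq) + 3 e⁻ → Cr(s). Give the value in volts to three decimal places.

-0.743 V

Standard free energies of sequential steps add: ΔG°₃ = ΔG°₁ + ΔG°₂, so n₃E°₃ = n₁E°₁ + n₂E°₂.
E°₃ = (1×-0.41 + 2×-0.91) / 3 = (-2.230) / 3 = -0.743 V.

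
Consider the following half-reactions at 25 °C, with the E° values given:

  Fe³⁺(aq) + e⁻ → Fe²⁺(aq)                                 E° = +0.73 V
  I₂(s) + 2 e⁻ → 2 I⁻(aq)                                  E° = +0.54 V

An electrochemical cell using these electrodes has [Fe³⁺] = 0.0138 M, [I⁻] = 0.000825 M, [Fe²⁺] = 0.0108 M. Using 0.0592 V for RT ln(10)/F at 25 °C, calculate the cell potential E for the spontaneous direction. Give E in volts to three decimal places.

Fe³⁺/Fe²⁺ is the cathode (higher E°), I₂/I⁻ the anode: E°cell = +0.73 − (+0.54) = +0.19 V, n = 2.
Overall: 2 Fe³⁺(aq) + 2 I⁻(aq) → 2 Fe²⁺(aq) + I₂(s)
Q = [Fe²⁺]^2 / ([Fe³⁺]^2·[I⁻]^2); log Q = 5.954.
E = E° − (0.0592/n) log Q = +0.19 − (0.0592/2)(5.954) = +0.014 V.

+0.014 V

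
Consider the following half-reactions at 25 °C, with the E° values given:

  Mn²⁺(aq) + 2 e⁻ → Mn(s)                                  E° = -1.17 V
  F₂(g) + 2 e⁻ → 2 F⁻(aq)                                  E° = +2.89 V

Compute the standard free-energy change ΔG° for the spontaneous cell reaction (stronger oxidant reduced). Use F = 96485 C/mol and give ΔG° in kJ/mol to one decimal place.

F₂/F⁻ (E° = +2.89 V) is the cathode; Mn²⁺/Mn (E° = -1.17 V) is the anode, so E°cell = +4.06 V.
Balancing electrons gives n = 2 (lcm of 2 and 2).
ΔG° = −nFE° = −(2)(96485)(+4.06) = -783,458 J = -783.5 kJ/mol.

-783.5 kJ/mol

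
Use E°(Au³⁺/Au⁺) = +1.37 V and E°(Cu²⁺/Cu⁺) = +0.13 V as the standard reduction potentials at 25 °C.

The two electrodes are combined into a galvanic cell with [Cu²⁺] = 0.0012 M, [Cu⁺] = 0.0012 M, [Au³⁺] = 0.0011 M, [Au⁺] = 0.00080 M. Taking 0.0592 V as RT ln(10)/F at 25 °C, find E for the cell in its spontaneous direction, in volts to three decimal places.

Au³⁺/Au⁺ is the cathode (higher E°), Cu²⁺/Cu⁺ the anode: E°cell = +1.37 − (+0.13) = +1.24 V, n = 2.
Overall: Au³⁺(aq) + 2 Cu⁺(aq) → Au⁺(aq) + 2 Cu²⁺(aq)
Q = [Au⁺]·[Cu²⁺]^2 / ([Au³⁺]·[Cu⁺]^2); log Q = -0.138.
E = E° − (0.0592/n) log Q = +1.24 − (0.0592/2)(-0.138) = +1.244 V.

+1.244 V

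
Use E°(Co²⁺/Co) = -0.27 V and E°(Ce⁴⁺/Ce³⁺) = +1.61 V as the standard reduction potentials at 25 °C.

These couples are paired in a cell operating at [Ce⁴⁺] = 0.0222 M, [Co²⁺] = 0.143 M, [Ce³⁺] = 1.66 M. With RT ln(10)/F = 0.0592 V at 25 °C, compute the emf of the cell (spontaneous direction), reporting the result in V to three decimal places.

+1.794 V

Ce⁴⁺/Ce³⁺ is the cathode (higher E°), Co²⁺/Co the anode: E°cell = +1.61 − (-0.27) = +1.88 V, n = 2.
Overall: 2 Ce⁴⁺(aq) + Co(s) → 2 Ce³⁺(aq) + Co²⁺(aq)
Q = [Ce³⁺]^2·[Co²⁺] / ([Ce⁴⁺]^2); log Q = 2.903.
E = E° − (0.0592/n) log Q = +1.88 − (0.0592/2)(2.903) = +1.794 V.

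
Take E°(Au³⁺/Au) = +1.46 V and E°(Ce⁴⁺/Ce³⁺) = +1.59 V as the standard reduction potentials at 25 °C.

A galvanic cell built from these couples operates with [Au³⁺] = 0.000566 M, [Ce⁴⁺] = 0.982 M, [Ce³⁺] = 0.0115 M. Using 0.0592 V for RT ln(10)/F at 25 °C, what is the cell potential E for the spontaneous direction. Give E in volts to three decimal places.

+0.308 V

Ce⁴⁺/Ce³⁺ is the cathode (higher E°), Au³⁺/Au the anode: E°cell = +1.59 − (+1.46) = +0.13 V, n = 3.
Overall: 3 Ce⁴⁺(aq) + Au(s) → 3 Ce³⁺(aq) + Au³⁺(aq)
Q = [Ce³⁺]^3·[Au³⁺] / ([Ce⁴⁺]^3); log Q = -9.041.
E = E° − (0.0592/n) log Q = +0.13 − (0.0592/3)(-9.041) = +0.308 V.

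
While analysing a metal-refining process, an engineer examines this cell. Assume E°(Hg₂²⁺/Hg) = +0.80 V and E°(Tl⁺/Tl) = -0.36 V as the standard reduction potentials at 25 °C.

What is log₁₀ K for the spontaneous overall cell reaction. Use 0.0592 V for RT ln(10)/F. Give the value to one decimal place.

39.2

Cathode: Hg₂²⁺/Hg; anode: Tl⁺/Tl. E°cell = +1.16 V, n = 2.
log K = nE°cell / 0.0592 = (2)(+1.16) / 0.0592 = 39.2.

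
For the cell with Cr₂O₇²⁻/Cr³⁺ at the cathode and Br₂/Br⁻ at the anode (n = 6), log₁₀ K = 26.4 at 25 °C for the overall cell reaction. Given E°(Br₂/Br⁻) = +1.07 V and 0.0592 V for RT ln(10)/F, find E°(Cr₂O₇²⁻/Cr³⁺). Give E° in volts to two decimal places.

+1.33 V

E°cell = (0.0592/n)·log K = (0.0592/6)(26.4) = +0.260 V.
Since Cr₂O₇²⁻/Cr³⁺ is the cathode and Br₂/Br⁻ the anode, E°cell = E°(Cr₂O₇²⁻/Cr³⁺) − E°(Br₂/Br⁻).
So E°(Cr₂O₇²⁻/Cr³⁺) = E°cell + E°(Br₂/Br⁻) = +0.260 + (+1.07) = +1.33 V.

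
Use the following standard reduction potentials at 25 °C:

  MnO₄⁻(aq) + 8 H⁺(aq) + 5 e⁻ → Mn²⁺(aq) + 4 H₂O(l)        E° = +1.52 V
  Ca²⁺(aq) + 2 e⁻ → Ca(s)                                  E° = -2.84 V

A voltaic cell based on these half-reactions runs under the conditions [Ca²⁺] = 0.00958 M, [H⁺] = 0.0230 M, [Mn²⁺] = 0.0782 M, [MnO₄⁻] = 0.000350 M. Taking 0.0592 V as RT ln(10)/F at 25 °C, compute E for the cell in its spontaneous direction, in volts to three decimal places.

+4.237 V

MnO₄⁻/Mn²⁺ is the cathode (higher E°), Ca²⁺/Ca the anode: E°cell = +1.52 − (-2.84) = +4.36 V, n = 10.
Overall: 2 MnO₄⁻(aq) + 16 H⁺(aq) + 5 Ca(s) → 2 Mn²⁺(aq) + 8 H₂O(l) + 5 Ca²⁺(aq)
Q = [Mn²⁺]^2·[Ca²⁺]^5 / ([MnO₄⁻]^2·[H⁺]^16); log Q = 20.817.
E = E° − (0.0592/n) log Q = +4.36 − (0.0592/10)(20.817) = +4.237 V.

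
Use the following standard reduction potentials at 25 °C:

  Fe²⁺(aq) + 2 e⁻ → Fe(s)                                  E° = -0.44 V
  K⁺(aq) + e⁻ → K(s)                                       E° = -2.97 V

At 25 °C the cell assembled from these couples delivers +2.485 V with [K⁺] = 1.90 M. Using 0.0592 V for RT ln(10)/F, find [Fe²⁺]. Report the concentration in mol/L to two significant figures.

0.11 M

Fe²⁺/Fe is the cathode, K⁺/K the anode: E°cell = +2.53 V, n = 2.
Overall reaction: Fe²⁺(aq) + 2 K(s) → Fe(s) + 2 K⁺(aq); Q = [K⁺]^2/[Fe²⁺]^1.
From E = E° − (0.0592/n) log Q: log Q = (E° − E)·n/0.0592 = (+2.53 − (+2.485))·2/0.0592 = 1.5203.
So 1·log[Fe²⁺] = 2·log(1.9) − log Q = 0.5575 − (1.5203) = -0.9628; [Fe²⁺] = 10^(-0.9628) ≈ 0.11 M.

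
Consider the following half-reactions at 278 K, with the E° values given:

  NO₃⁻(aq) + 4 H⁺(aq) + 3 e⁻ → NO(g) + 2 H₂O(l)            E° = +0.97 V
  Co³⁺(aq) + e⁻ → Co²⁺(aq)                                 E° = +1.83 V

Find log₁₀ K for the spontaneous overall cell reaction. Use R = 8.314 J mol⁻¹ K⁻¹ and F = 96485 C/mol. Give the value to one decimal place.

Cathode: Co³⁺/Co²⁺; anode: NO₃⁻/NO. E°cell = (+1.83) − (+0.97) = +0.86 V, with n = 3.
ΔG° = −nFE° = −RT ln K, so ln K = nFE°/(RT) = (3)(96485)(+0.86) / ((8.314)(278)) = 107.702.
log₁₀ K = 107.702 / ln 10 = 46.8.

46.8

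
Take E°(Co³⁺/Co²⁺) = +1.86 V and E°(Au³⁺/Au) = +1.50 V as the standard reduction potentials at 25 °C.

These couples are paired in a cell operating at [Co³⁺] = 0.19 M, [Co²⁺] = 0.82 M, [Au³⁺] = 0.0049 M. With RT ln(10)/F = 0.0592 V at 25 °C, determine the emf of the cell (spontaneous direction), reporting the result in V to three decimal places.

+0.368 V

Co³⁺/Co²⁺ is the cathode (higher E°), Au³⁺/Au the anode: E°cell = +1.86 − (+1.50) = +0.36 V, n = 3.
Overall: 3 Co³⁺(aq) + Au(s) → 3 Co²⁺(aq) + Au³⁺(aq)
Q = [Co²⁺]^3·[Au³⁺] / ([Co³⁺]^3); log Q = -0.405.
E = E° − (0.0592/n) log Q = +0.36 − (0.0592/3)(-0.405) = +0.368 V.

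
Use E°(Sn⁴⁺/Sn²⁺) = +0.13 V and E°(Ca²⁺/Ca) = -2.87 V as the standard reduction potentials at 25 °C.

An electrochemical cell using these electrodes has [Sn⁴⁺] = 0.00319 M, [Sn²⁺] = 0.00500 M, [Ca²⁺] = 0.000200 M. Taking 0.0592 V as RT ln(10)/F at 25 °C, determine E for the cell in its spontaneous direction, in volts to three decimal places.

Sn⁴⁺/Sn²⁺ is the cathode (higher E°), Ca²⁺/Ca the anode: E°cell = +0.13 − (-2.87) = +3.00 V, n = 2.
Overall: Sn⁴⁺(aq) + Ca(s) → Sn²⁺(aq) + Ca²⁺(aq)
Q = [Sn²⁺]·[Ca²⁺] / ([Sn⁴⁺]); log Q = -3.504.
E = E° − (0.0592/n) log Q = +3.00 − (0.0592/2)(-3.504) = +3.104 V.

+3.104 V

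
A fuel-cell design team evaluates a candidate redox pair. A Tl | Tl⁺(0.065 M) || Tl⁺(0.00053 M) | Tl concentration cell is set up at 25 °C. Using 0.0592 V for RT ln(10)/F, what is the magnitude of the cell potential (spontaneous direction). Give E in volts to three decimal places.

+0.124 V

For a concentration cell E°cell = 0. The 0.065 M side is the cathode (reduction is favoured where [Tl⁺] is higher).
With n = 1, E = −(0.0592/1) log([Tl⁺]ₐₙ/[Tl⁺]꜀ₐₜ) = −(0.0592/1) log(0.00053/0.065) = −(0.0592/1)(-2.089) = +0.124 V.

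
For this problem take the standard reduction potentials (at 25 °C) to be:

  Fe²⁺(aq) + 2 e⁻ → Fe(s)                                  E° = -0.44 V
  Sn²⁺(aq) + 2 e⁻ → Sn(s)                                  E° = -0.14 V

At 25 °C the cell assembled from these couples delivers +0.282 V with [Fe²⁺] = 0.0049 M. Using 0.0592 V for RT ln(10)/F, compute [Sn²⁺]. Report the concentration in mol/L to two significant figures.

0.0012 M

Sn²⁺/Sn is the cathode, Fe²⁺/Fe the anode: E°cell = +0.30 V, n = 2.
Overall reaction: Sn²⁺(aq) + Fe(s) → Sn(s) + Fe²⁺(aq); Q = [Fe²⁺]^1/[Sn²⁺]^1.
From E = E° − (0.0592/n) log Q: log Q = (E° − E)·n/0.0592 = (+0.30 − (+0.282))·2/0.0592 = 0.6081.
So 1·log[Sn²⁺] = 1·log(0.0049) − log Q = -2.3098 − (0.6081) = -2.9179; [Sn²⁺] = 10^(-2.9179) ≈ 0.0012 M.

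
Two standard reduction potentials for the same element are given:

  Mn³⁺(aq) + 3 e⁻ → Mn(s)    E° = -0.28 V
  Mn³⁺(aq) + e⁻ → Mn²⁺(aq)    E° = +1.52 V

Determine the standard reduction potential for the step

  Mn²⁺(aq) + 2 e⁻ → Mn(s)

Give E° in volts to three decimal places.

-1.180 V

Sequential free energies add, so n₃E°₃ = n₁E°₁ + n₂E°₂.
With n₃ = 3, and the known step contributing 1×(+1.52) V, the unknown satisfies 2·E° = 3×(-0.28) − 1×(+1.52) = -2.360.
E° = -2.360 / 2 = -1.180 V.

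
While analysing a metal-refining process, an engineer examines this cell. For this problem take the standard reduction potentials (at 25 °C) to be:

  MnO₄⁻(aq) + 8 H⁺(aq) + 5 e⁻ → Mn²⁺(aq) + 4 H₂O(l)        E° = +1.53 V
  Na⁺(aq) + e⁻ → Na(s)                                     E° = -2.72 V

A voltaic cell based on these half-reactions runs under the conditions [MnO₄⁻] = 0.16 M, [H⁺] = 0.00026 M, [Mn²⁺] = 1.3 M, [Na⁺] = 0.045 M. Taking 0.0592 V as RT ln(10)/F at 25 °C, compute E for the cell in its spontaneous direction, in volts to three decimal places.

MnO₄⁻/Mn²⁺ is the cathode (higher E°), Na⁺/Na the anode: E°cell = +1.53 − (-2.72) = +4.25 V, n = 5.
Overall: MnO₄⁻(aq) + 8 H⁺(aq) + 5 Na(s) → Mn²⁺(aq) + 4 H₂O(l) + 5 Na⁺(aq)
Q = [Mn²⁺]·[Na⁺]^5 / ([MnO₄⁻]·[H⁺]^8); log Q = 22.856.
E = E° − (0.0592/n) log Q = +4.25 − (0.0592/5)(22.856) = +3.979 V.

+3.979 V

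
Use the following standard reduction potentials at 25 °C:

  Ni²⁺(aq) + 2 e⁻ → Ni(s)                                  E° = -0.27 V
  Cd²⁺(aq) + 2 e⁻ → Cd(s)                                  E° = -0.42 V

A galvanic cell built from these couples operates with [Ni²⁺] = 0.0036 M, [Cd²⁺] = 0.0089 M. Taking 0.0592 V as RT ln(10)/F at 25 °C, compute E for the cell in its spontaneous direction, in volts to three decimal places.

+0.138 V

Ni²⁺/Ni is the cathode (higher E°), Cd²⁺/Cd the anode: E°cell = -0.27 − (-0.42) = +0.15 V, n = 2.
Overall: Ni²⁺(aq) + Cd(s) → Ni(s) + Cd²⁺(aq)
Q = [Cd²⁺] / ([Ni²⁺]); log Q = 0.393.
E = E° − (0.0592/n) log Q = +0.15 − (0.0592/2)(0.393) = +0.138 V.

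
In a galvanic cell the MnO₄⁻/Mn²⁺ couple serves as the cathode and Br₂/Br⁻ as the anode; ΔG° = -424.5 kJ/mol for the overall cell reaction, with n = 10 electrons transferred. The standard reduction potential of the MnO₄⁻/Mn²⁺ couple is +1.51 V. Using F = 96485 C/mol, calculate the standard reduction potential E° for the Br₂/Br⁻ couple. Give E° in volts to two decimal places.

E°cell = −ΔG°/(nF) = −(-424.5×10³)/((10)(96485)) = +0.440 V.
Since MnO₄⁻/Mn²⁺ is the cathode and Br₂/Br⁻ the anode, E°cell = E°(MnO₄⁻/Mn²⁺) − E°(Br₂/Br⁻).
So E°(Br₂/Br⁻) = E°(MnO₄⁻/Mn²⁺) − E°cell = (+1.51) − (+0.440) = +1.07 V.

+1.07 V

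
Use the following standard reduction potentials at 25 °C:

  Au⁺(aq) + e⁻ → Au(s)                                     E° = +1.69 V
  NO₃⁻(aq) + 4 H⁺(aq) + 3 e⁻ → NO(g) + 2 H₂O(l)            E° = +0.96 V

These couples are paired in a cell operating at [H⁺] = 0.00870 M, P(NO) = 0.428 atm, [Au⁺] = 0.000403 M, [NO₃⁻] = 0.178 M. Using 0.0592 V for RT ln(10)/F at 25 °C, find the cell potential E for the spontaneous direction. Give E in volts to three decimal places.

+0.699 V

Au⁺/Au is the cathode (higher E°), NO₃⁻/NO the anode: E°cell = +1.69 − (+0.96) = +0.73 V, n = 3.
Overall: 3 Au⁺(aq) + NO(g) + 2 H₂O(l) → 3 Au(s) + NO₃⁻(aq) + 4 H⁺(aq)
Q = [NO₃⁻]·[H⁺]^4 / ([Au⁺]^3·P(NO)); log Q = 1.561.
E = E° − (0.0592/n) log Q = +0.73 − (0.0592/3)(1.561) = +0.699 V.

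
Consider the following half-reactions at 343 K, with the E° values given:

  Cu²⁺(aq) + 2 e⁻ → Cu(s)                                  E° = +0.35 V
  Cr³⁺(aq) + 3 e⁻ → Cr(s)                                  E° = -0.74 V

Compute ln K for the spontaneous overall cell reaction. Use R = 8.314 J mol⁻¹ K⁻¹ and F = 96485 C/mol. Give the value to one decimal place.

Cathode: Cu²⁺/Cu; anode: Cr³⁺/Cr. E°cell = (+0.35) − (-0.74) = +1.09 V, with n = 6.
ΔG° = −nFE° = −RT ln K, so ln K = nFE°/(RT) = (6)(96485)(+1.09) / ((8.314)(343)) = 221.276.

221.3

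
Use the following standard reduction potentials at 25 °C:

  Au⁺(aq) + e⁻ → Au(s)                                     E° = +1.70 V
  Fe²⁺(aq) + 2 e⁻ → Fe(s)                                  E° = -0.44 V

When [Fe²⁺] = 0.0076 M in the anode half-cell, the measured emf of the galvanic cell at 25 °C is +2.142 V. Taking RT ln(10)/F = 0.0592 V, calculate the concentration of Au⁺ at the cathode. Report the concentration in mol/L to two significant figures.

0.094 M

Au⁺/Au is the cathode, Fe²⁺/Fe the anode: E°cell = +2.14 V, n = 2.
Overall reaction: 2 Au⁺(aq) + Fe(s) → 2 Au(s) + Fe²⁺(aq); Q = [Fe²⁺]^1/[Au⁺]^2.
From E = E° − (0.0592/n) log Q: log Q = (E° − E)·n/0.0592 = (+2.14 − (+2.142))·2/0.0592 = -0.0676.
So 2·log[Au⁺] = 1·log(0.0076) − log Q = -2.1192 − (-0.0676) = -2.0516; log[Au⁺] = -2.0516 / 2 = -1.0258; [Au⁺] = 10^(-1.0258) ≈ 0.094 M.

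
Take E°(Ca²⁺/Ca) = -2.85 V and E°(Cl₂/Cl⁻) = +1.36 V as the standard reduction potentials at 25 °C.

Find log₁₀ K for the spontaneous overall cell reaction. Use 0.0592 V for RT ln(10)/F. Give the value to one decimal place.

Cathode: Cl₂/Cl⁻; anode: Ca²⁺/Ca. E°cell = +4.21 V, n = 2.
log K = nE°cell / 0.0592 = (2)(+4.21) / 0.0592 = 142.2.

142.2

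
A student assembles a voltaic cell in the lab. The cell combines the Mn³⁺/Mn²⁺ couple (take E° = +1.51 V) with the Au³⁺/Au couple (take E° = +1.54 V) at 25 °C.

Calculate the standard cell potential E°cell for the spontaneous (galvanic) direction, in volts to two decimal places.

+0.03 V

The Au³⁺/Au couple has the higher reduction potential, so it is the cathode; Mn³⁺/Mn²⁺ is oxidised at the anode.
E°cell = E°(cathode) − E°(anode) = (+1.54) − (+1.51) = +0.03 V.
Since E°cell > 0, the reaction is spontaneous under standard conditions.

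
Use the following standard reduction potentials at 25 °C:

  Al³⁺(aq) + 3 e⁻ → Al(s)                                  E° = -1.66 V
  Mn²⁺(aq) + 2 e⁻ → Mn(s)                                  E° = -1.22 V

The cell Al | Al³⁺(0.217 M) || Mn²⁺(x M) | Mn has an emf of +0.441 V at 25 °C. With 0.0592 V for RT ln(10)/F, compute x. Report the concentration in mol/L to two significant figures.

Mn²⁺/Mn is the cathode, Al³⁺/Al the anode: E°cell = +0.44 V, n = 6.
Overall reaction: 3 Mn²⁺(aq) + 2 Al(s) → 3 Mn(s) + 2 Al³⁺(aq); Q = [Al³⁺]^2/[Mn²⁺]^3.
From E = E° − (0.0592/n) log Q: log Q = (E° − E)·n/0.0592 = (+0.44 − (+0.441))·6/0.0592 = -0.1014.
So 3·log[Mn²⁺] = 2·log(0.217) − log Q = -1.3271 − (-0.1014) = -1.2257; log[Mn²⁺] = -1.2257 / 3 = -0.4086; [Mn²⁺] = 10^(-0.4086) ≈ 0.39 M.

0.39 M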